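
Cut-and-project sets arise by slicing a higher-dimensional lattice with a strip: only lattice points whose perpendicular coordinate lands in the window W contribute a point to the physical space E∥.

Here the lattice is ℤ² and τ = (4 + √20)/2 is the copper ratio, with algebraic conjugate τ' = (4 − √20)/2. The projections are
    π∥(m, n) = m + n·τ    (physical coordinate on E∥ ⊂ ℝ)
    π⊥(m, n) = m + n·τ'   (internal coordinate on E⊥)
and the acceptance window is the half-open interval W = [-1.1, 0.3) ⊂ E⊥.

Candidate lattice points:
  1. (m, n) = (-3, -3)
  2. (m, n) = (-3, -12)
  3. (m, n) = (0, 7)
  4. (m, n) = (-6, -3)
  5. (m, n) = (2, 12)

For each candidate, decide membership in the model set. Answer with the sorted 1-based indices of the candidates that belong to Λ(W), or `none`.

τ' = (4−√20)/2 ≈ -0.23607.
candidate 1: (m,n)=(-3,-3) → π∥ = -3-3·τ ≈ -15.70820, π⊥ = -3-3·τ' ≈ -2.29180 ∉ [-1.1, 0.3) ⇒ out
candidate 2: (m,n)=(-3,-12) → π∥ = -3-12·τ ≈ -53.83282, π⊥ = -3-12·τ' ≈ -0.16718 ∈ [-1.1, 0.3) ⇒ IN Λ
candidate 3: (m,n)=(0,7) → π∥ = 0+7·τ ≈ 29.65248, π⊥ = 0+7·τ' ≈ -1.65248 ∉ [-1.1, 0.3) ⇒ out
candidate 4: (m,n)=(-6,-3) → π∥ = -6-3·τ ≈ -18.70820, π⊥ = -6-3·τ' ≈ -5.29180 ∉ [-1.1, 0.3) ⇒ out
candidate 5: (m,n)=(2,12) → π∥ = 2+12·τ ≈ 52.83282, π⊥ = 2+12·τ' ≈ -0.83282 ∈ [-1.1, 0.3) ⇒ IN Λ

2, 5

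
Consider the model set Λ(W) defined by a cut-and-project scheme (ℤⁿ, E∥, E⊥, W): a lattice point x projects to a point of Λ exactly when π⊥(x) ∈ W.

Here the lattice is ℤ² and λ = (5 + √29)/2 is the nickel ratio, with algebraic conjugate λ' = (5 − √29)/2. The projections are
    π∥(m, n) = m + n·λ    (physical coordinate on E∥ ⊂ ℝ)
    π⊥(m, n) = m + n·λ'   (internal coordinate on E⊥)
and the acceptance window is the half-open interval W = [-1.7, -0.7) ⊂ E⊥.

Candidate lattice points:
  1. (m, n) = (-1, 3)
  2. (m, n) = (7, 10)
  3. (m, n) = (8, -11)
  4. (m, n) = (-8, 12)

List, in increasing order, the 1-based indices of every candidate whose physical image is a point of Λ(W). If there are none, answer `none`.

1

λ' = (5−√29)/2 ≈ -0.19258.
[1] lift (-1,3): star map gives -1.57775; window check -1.7 ≤ -1.57775 < -0.7 is true → IN Λ
[2] lift (7,10): star map gives 5.07418; window check -1.7 ≤ 5.07418 < -0.7 is false → out
[3] lift (8,-11): star map gives 10.11841; window check -1.7 ≤ 10.11841 < -0.7 is false → out
[4] lift (-8,12): star map gives -10.31099; window check -1.7 ≤ -10.31099 < -0.7 is false → out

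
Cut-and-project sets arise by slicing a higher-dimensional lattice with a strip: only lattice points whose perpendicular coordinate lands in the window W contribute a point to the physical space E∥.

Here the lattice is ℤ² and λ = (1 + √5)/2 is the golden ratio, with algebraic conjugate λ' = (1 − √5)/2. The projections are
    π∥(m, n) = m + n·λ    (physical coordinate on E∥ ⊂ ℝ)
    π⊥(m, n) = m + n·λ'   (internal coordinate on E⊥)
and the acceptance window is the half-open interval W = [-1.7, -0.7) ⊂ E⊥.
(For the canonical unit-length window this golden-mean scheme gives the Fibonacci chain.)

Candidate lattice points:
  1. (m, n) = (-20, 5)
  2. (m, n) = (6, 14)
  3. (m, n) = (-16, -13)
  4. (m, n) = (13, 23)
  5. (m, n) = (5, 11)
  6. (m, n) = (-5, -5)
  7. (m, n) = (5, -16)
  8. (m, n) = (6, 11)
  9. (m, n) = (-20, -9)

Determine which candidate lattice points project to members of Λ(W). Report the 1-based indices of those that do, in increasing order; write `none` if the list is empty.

4, 8

Compute λ' = (1−√5)/2 = -0.6180, so π⊥(m,n) = m -0.6180·n.
candidate 1: (m,n)=(-20,5) → π∥ = -20+5·λ ≈ -11.9098, π⊥ = -20+5·λ' ≈ -23.0902 ∉ [-1.7, -0.7) ⇒ out
candidate 2: (m,n)=(6,14) → π∥ = 6+14·λ ≈ 28.6525, π⊥ = 6+14·λ' ≈ -2.6525 ∉ [-1.7, -0.7) ⇒ out
candidate 3: (m,n)=(-16,-13) → π∥ = -16-13·λ ≈ -37.0344, π⊥ = -16-13·λ' ≈ -7.9656 ∉ [-1.7, -0.7) ⇒ out
candidate 4: (m,n)=(13,23) → π∥ = 13+23·λ ≈ 50.2148, π⊥ = 13+23·λ' ≈ -1.2148 ∈ [-1.7, -0.7) ⇒ IN Λ
candidate 5: (m,n)=(5,11) → π∥ = 5+11·λ ≈ 22.7984, π⊥ = 5+11·λ' ≈ -1.7984 ∉ [-1.7, -0.7) ⇒ out
candidate 6: (m,n)=(-5,-5) → π∥ = -5-5·λ ≈ -13.0902, π⊥ = -5-5·λ' ≈ -1.9098 ∉ [-1.7, -0.7) ⇒ out
candidate 7: (m,n)=(5,-16) → π∥ = 5-16·λ ≈ -20.8885, π⊥ = 5-16·λ' ≈ 14.8885 ∉ [-1.7, -0.7) ⇒ out
candidate 8: (m,n)=(6,11) → π∥ = 6+11·λ ≈ 23.7984, π⊥ = 6+11·λ' ≈ -0.7984 ∈ [-1.7, -0.7) ⇒ IN Λ
candidate 9: (m,n)=(-20,-9) → π∥ = -20-9·λ ≈ -34.5623, π⊥ = -20-9·λ' ≈ -14.4377 ∉ [-1.7, -0.7) ⇒ out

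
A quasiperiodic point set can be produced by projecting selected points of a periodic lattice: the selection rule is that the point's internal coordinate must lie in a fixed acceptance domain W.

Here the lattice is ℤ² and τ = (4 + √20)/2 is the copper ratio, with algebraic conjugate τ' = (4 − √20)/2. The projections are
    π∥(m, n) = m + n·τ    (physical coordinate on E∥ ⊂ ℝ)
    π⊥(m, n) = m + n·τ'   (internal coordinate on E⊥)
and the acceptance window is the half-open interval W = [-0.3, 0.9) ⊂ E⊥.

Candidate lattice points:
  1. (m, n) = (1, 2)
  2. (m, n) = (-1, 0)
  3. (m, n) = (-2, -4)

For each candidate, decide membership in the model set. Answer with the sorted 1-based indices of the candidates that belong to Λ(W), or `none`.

τ' = (4−√20)/2 ≈ -0.23607.
candidate 1: (m,n)=(1,2) → π∥ = 1+2·τ ≈ 9.47214, π⊥ = 1+2·τ' ≈ 0.52786 ∈ [-0.3, 0.9) ⇒ IN Λ
candidate 2: (m,n)=(-1,0) → π∥ = -1+0·τ ≈ -1.00000, π⊥ = -1+0·τ' ≈ -1.00000 ∉ [-0.3, 0.9) ⇒ out
candidate 3: (m,n)=(-2,-4) → π∥ = -2-4·τ ≈ -18.94427, π⊥ = -2-4·τ' ≈ -1.05573 ∉ [-0.3, 0.9) ⇒ out

1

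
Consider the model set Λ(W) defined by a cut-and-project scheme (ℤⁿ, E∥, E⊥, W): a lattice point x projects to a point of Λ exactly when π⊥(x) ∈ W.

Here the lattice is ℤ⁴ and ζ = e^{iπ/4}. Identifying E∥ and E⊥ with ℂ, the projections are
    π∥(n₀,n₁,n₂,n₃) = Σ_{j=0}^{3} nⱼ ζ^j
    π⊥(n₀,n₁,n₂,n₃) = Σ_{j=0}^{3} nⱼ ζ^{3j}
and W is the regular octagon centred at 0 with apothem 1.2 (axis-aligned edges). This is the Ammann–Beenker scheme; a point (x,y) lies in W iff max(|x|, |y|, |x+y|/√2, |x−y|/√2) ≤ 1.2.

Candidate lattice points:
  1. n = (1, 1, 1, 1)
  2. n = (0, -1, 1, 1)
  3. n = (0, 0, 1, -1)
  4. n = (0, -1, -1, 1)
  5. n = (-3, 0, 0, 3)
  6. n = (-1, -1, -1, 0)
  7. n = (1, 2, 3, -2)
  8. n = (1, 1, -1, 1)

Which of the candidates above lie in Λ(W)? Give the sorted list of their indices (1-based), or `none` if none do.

With ζ = e^{iπ/4} the internal vectors are ζ^0,ζ^3,ζ^6,ζ^9.
candidate 1: n = (1, 1, 1, 1) → π⊥ ≈ (+1.000000, +0.414214); max(|x|,|y|,|x±y|/√2) = 1.000000 ≤ 1.2 ⇒ ∈ W
candidate 2: n = (0, -1, 1, 1) → π⊥ ≈ (+1.414214, -1.000000); max(|x|,|y|,|x±y|/√2) = 1.707107 > 1.2 ⇒ ∉ W
candidate 3: n = (0, 0, 1, -1) → π⊥ ≈ (-0.707107, -1.707107); max(|x|,|y|,|x±y|/√2) = 1.707107 > 1.2 ⇒ ∉ W
candidate 4: n = (0, -1, -1, 1) → π⊥ ≈ (+1.414214, +1.000000); max(|x|,|y|,|x±y|/√2) = 1.707107 > 1.2 ⇒ ∉ W
candidate 5: n = (-3, 0, 0, 3) → π⊥ ≈ (-0.878680, +2.121320); max(|x|,|y|,|x±y|/√2) = 2.121320 > 1.2 ⇒ ∉ W
candidate 6: n = (-1, -1, -1, 0) → π⊥ ≈ (-0.292893, +0.292893); max(|x|,|y|,|x±y|/√2) = 0.414214 ≤ 1.2 ⇒ ∈ W
candidate 7: n = (1, 2, 3, -2) → π⊥ ≈ (-1.828427, -3.000000); max(|x|,|y|,|x±y|/√2) = 3.414214 > 1.2 ⇒ ∉ W
candidate 8: n = (1, 1, -1, 1) → π⊥ ≈ (+1.000000, +2.414214); max(|x|,|y|,|x±y|/√2) = 2.414214 > 1.2 ⇒ ∉ W

1, 6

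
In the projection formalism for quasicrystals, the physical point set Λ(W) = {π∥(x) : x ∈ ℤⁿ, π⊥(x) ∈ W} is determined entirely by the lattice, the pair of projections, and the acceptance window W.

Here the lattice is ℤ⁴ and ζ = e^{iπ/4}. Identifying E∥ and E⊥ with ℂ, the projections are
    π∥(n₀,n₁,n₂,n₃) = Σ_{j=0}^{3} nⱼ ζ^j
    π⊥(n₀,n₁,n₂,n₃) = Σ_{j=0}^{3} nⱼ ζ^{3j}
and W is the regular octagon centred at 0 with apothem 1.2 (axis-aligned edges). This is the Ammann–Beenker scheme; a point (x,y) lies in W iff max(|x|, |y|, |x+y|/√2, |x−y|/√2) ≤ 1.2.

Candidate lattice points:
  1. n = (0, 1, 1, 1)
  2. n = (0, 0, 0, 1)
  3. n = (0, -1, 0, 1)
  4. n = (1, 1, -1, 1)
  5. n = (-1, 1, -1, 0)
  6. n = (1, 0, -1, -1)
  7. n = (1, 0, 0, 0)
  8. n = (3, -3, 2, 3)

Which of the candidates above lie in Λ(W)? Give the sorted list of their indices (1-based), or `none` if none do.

Internal map: ζ^{3j} for j=0..3 gives (1,0), (−√2/2,√2/2), (0,−1), (√2/2,√2/2).
#1 (0, 1, 1, 1): internal (0.0000, 0.4142); octagon support 0.4142 vs apothem 1.2 → ∈ W
#2 (0, 0, 0, 1): internal (0.7071, 0.7071); octagon support 1.0000 vs apothem 1.2 → ∈ W
#3 (0, -1, 0, 1): internal (1.4142, 0.0000); octagon support 1.4142 vs apothem 1.2 → ∉ W
#4 (1, 1, -1, 1): internal (1.0000, 2.4142); octagon support 2.4142 vs apothem 1.2 → ∉ W
#5 (-1, 1, -1, 0): internal (-1.7071, 1.7071); octagon support 2.4142 vs apothem 1.2 → ∉ W
#6 (1, 0, -1, -1): internal (0.2929, 0.2929); octagon support 0.4142 vs apothem 1.2 → ∈ W
#7 (1, 0, 0, 0): internal (1.0000, 0.0000); octagon support 1.0000 vs apothem 1.2 → ∈ W
#8 (3, -3, 2, 3): internal (7.2426, -2.0000); octagon support 7.2426 vs apothem 1.2 → ∉ W

1, 2, 6, 7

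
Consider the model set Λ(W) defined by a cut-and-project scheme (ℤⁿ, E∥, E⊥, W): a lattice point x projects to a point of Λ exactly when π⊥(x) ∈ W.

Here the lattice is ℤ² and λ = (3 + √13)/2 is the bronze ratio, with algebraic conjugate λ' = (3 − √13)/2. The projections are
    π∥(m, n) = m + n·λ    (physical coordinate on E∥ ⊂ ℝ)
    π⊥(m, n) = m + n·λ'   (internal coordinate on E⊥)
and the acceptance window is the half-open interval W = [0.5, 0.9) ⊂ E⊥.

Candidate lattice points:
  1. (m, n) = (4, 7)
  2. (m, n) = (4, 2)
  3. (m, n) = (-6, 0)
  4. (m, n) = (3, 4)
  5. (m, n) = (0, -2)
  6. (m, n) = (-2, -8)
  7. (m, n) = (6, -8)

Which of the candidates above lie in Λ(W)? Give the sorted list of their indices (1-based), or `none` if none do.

Numerically λ ≈ 3.3028 and λ' = −1/λ ≈ -0.3028.
#1 (4,7): internal coord 4 + (7)·λ' = +1.8806; +1.8806 ∉ [0.5, 0.9) → out
#2 (4,2): internal coord 4 + (2)·λ' = +3.3944; +3.3944 ∉ [0.5, 0.9) → out
#3 (-6,0): internal coord -6 + (0)·λ' = -6.0000; -6.0000 ∉ [0.5, 0.9) → out
#4 (3,4): internal coord 3 + (4)·λ' = +1.7889; +1.7889 ∉ [0.5, 0.9) → out
#5 (0,-2): internal coord 0 + (-2)·λ' = +0.6056; +0.6056 ∈ [0.5, 0.9) → IN Λ
#6 (-2,-8): internal coord -2 + (-8)·λ' = +0.4222; +0.4222 ∉ [0.5, 0.9) → out
#7 (6,-8): internal coord 6 + (-8)·λ' = +8.4222; +8.4222 ∉ [0.5, 0.9) → out

5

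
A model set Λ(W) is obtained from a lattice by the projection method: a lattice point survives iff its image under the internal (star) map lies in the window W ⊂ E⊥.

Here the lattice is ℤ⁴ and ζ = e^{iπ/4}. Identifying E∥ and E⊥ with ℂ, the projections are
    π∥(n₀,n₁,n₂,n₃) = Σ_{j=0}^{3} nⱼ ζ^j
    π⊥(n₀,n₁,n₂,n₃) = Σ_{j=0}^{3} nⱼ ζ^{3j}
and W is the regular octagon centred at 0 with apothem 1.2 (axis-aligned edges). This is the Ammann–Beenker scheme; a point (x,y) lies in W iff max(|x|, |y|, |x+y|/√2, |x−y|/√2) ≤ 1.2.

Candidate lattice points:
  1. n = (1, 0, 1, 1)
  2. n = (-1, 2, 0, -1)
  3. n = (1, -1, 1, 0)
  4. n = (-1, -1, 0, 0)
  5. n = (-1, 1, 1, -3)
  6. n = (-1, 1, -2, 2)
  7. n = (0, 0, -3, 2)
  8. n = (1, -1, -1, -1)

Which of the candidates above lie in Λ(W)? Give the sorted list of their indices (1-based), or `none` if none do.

π⊥(n) = n₀ + n₁ζ³ + n₂ζ⁶ + n₃ζ⁹ where ζ = e^{iπ/4}.
#1 (1, 0, 1, 1): internal (1.70711, -0.29289); octagon support 1.70711 vs apothem 1.2 → ∉ W
#2 (-1, 2, 0, -1): internal (-3.12132, 0.70711); octagon support 3.12132 vs apothem 1.2 → ∉ W
#3 (1, -1, 1, 0): internal (1.70711, -1.70711); octagon support 2.41421 vs apothem 1.2 → ∉ W
#4 (-1, -1, 0, 0): internal (-0.29289, -0.70711); octagon support 0.70711 vs apothem 1.2 → ∈ W
#5 (-1, 1, 1, -3): internal (-3.82843, -2.41421); octagon support 4.41421 vs apothem 1.2 → ∉ W
#6 (-1, 1, -2, 2): internal (-0.29289, 4.12132); octagon support 4.12132 vs apothem 1.2 → ∉ W
#7 (0, 0, -3, 2): internal (1.41421, 4.41421); octagon support 4.41421 vs apothem 1.2 → ∉ W
#8 (1, -1, -1, -1): internal (1.00000, -0.41421); octagon support 1.00000 vs apothem 1.2 → ∈ W

4, 8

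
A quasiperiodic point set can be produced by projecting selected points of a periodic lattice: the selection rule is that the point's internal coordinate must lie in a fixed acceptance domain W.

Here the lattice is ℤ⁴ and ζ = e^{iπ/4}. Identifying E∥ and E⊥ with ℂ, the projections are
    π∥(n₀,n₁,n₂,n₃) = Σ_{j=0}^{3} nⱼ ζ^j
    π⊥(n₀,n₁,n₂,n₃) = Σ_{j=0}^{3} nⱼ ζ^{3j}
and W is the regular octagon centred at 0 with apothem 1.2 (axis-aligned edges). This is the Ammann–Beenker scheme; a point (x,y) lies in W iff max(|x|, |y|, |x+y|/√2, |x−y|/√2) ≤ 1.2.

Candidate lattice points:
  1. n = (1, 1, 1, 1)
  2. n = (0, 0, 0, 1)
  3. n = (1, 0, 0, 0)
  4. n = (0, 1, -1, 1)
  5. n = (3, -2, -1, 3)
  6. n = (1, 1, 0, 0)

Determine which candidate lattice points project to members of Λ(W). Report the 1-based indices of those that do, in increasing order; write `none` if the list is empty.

1, 2, 3, 6

With ζ = e^{iπ/4} the internal vectors are ζ^0,ζ^3,ζ^6,ζ^9.
candidate 1: n = (1, 1, 1, 1) → π⊥ ≈ (+1.000000, +0.414214); max(|x|,|y|,|x±y|/√2) = 1.000000 ≤ 1.2 ⇒ ∈ W
candidate 2: n = (0, 0, 0, 1) → π⊥ ≈ (+0.707107, +0.707107); max(|x|,|y|,|x±y|/√2) = 1.000000 ≤ 1.2 ⇒ ∈ W
candidate 3: n = (1, 0, 0, 0) → π⊥ ≈ (+1.000000, +0.000000); max(|x|,|y|,|x±y|/√2) = 1.000000 ≤ 1.2 ⇒ ∈ W
candidate 4: n = (0, 1, -1, 1) → π⊥ ≈ (+0.000000, +2.414214); max(|x|,|y|,|x±y|/√2) = 2.414214 > 1.2 ⇒ ∉ W
candidate 5: n = (3, -2, -1, 3) → π⊥ ≈ (+6.535534, +1.707107); max(|x|,|y|,|x±y|/√2) = 6.535534 > 1.2 ⇒ ∉ W
candidate 6: n = (1, 1, 0, 0) → π⊥ ≈ (+0.292893, +0.707107); max(|x|,|y|,|x±y|/√2) = 0.707107 ≤ 1.2 ⇒ ∈ W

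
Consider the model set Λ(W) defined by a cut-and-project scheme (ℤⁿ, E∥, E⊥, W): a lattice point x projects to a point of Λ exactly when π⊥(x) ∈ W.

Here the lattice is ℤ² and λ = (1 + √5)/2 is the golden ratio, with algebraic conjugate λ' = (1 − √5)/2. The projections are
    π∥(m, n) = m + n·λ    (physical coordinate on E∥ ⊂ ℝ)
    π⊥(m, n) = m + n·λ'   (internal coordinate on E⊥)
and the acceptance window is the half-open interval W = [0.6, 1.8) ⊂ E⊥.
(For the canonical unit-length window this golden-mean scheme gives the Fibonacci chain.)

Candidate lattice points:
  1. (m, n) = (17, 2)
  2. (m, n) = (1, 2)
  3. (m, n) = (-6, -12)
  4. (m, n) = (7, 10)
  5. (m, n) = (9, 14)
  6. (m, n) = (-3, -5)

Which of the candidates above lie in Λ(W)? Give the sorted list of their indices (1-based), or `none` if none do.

Numerically λ ≈ 1.618034 and λ' = −1/λ ≈ -0.618034.
[1] lift (17,2): star map gives 15.763932; window check 0.6 ≤ 15.763932 < 1.8 is false → out
[2] lift (1,2): star map gives -0.236068; window check 0.6 ≤ -0.236068 < 1.8 is false → out
[3] lift (-6,-12): star map gives 1.416408; window check 0.6 ≤ 1.416408 < 1.8 is true → IN Λ
[4] lift (7,10): star map gives 0.819660; window check 0.6 ≤ 0.819660 < 1.8 is true → IN Λ
[5] lift (9,14): star map gives 0.347524; window check 0.6 ≤ 0.347524 < 1.8 is false → out
[6] lift (-3,-5): star map gives 0.090170; window check 0.6 ≤ 0.090170 < 1.8 is false → out

3, 4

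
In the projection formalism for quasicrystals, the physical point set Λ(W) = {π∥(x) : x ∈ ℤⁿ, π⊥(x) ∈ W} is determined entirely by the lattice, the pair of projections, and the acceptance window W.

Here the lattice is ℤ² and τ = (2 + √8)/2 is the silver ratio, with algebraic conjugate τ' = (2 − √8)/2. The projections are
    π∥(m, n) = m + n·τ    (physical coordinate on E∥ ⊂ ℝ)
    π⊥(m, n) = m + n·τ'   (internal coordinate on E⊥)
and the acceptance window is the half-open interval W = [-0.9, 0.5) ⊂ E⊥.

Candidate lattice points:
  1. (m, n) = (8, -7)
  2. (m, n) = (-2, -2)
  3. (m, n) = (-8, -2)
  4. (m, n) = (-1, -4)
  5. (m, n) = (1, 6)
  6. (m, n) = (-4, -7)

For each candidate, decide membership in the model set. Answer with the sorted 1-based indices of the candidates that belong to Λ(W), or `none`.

none

Compute τ' = (2−√8)/2 = -0.4142, so π⊥(m,n) = m -0.4142·n.
[1] lift (8,-7): star map gives 10.8995; window check -0.9 ≤ 10.8995 < 0.5 is false → out
[2] lift (-2,-2): star map gives -1.1716; window check -0.9 ≤ -1.1716 < 0.5 is false → out
[3] lift (-8,-2): star map gives -7.1716; window check -0.9 ≤ -7.1716 < 0.5 is false → out
[4] lift (-1,-4): star map gives 0.6569; window check -0.9 ≤ 0.6569 < 0.5 is false → out
[5] lift (1,6): star map gives -1.4853; window check -0.9 ≤ -1.4853 < 0.5 is false → out
[6] lift (-4,-7): star map gives -1.1005; window check -0.9 ≤ -1.1005 < 0.5 is false → out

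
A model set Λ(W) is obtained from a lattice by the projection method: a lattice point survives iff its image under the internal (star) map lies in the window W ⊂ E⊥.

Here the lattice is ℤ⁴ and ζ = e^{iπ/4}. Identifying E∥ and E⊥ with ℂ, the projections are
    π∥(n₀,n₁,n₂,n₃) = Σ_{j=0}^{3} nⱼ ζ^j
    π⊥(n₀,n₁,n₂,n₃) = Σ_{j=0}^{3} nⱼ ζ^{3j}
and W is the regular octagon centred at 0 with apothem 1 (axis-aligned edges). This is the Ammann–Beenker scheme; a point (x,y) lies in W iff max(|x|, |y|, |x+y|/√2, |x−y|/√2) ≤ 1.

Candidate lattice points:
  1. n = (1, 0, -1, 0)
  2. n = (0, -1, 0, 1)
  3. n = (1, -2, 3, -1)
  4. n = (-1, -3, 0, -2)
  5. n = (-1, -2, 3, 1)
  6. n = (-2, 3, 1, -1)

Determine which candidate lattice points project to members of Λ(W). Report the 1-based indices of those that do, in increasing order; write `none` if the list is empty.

With ζ = e^{iπ/4} the internal vectors are ζ^0,ζ^3,ζ^6,ζ^9.
candidate 1: n = (1, 0, -1, 0) → π⊥ ≈ (+1.00000, +1.00000); max(|x|,|y|,|x±y|/√2) = 1.41421 > 1 ⇒ ∉ W
candidate 2: n = (0, -1, 0, 1) → π⊥ ≈ (+1.41421, +0.00000); max(|x|,|y|,|x±y|/√2) = 1.41421 > 1 ⇒ ∉ W
candidate 3: n = (1, -2, 3, -1) → π⊥ ≈ (+1.70711, -5.12132); max(|x|,|y|,|x±y|/√2) = 5.12132 > 1 ⇒ ∉ W
candidate 4: n = (-1, -3, 0, -2) → π⊥ ≈ (-0.29289, -3.53553); max(|x|,|y|,|x±y|/√2) = 3.53553 > 1 ⇒ ∉ W
candidate 5: n = (-1, -2, 3, 1) → π⊥ ≈ (+1.12132, -3.70711); max(|x|,|y|,|x±y|/√2) = 3.70711 > 1 ⇒ ∉ W
candidate 6: n = (-2, 3, 1, -1) → π⊥ ≈ (-4.82843, +0.41421); max(|x|,|y|,|x±y|/√2) = 4.82843 > 1 ⇒ ∉ W

none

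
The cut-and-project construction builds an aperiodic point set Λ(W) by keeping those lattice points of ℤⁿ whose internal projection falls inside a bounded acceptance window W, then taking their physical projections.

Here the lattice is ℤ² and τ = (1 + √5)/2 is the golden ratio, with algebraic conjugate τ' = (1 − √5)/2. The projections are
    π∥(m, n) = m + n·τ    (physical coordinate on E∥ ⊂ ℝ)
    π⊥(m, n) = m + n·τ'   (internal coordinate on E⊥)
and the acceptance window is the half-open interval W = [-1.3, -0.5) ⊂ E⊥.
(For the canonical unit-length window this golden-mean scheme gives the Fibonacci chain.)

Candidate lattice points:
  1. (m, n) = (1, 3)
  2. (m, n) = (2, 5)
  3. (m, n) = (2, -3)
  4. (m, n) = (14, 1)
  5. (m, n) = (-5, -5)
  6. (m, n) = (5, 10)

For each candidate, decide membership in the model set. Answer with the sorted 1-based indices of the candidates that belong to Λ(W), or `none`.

1, 2, 6

Numerically τ ≈ 1.6180 and τ' = −1/τ ≈ -0.6180.
candidate 1: (m,n)=(1,3) → π∥ = 1+3·τ ≈ 5.8541, π⊥ = 1+3·τ' ≈ -0.8541 ∈ [-1.3, -0.5) ⇒ IN Λ
candidate 2: (m,n)=(2,5) → π∥ = 2+5·τ ≈ 10.0902, π⊥ = 2+5·τ' ≈ -1.0902 ∈ [-1.3, -0.5) ⇒ IN Λ
candidate 3: (m,n)=(2,-3) → π∥ = 2-3·τ ≈ -2.8541, π⊥ = 2-3·τ' ≈ 3.8541 ∉ [-1.3, -0.5) ⇒ out
candidate 4: (m,n)=(14,1) → π∥ = 14+1·τ ≈ 15.6180, π⊥ = 14+1·τ' ≈ 13.3820 ∉ [-1.3, -0.5) ⇒ out
candidate 5: (m,n)=(-5,-5) → π∥ = -5-5·τ ≈ -13.0902, π⊥ = -5-5·τ' ≈ -1.9098 ∉ [-1.3, -0.5) ⇒ out
candidate 6: (m,n)=(5,10) → π∥ = 5+10·τ ≈ 21.1803, π⊥ = 5+10·τ' ≈ -1.1803 ∈ [-1.3, -0.5) ⇒ IN Λ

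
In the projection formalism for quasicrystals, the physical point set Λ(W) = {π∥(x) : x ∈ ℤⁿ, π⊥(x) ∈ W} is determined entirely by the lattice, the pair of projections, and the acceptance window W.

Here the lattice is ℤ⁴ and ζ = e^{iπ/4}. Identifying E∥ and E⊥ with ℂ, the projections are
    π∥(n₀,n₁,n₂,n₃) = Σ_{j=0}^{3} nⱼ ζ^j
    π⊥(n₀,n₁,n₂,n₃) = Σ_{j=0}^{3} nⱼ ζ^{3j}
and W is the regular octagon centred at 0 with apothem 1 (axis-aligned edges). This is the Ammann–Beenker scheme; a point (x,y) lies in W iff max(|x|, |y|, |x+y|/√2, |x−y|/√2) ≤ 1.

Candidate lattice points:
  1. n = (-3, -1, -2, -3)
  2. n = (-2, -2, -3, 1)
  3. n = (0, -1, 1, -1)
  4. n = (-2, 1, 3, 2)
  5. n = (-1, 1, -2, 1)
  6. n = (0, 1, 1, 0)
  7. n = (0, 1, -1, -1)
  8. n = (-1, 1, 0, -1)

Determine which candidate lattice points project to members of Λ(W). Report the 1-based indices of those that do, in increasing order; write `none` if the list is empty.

Internal map: ζ^{3j} for j=0..3 gives (1,0), (−√2/2,√2/2), (0,−1), (√2/2,√2/2).
candidate 1: n = (-3, -1, -2, -3) → π⊥ ≈ (-4.41421, -0.82843); max(|x|,|y|,|x±y|/√2) = 4.41421 > 1 ⇒ ∉ W
candidate 2: n = (-2, -2, -3, 1) → π⊥ ≈ (+0.12132, +2.29289); max(|x|,|y|,|x±y|/√2) = 2.29289 > 1 ⇒ ∉ W
candidate 3: n = (0, -1, 1, -1) → π⊥ ≈ (+0.00000, -2.41421); max(|x|,|y|,|x±y|/√2) = 2.41421 > 1 ⇒ ∉ W
candidate 4: n = (-2, 1, 3, 2) → π⊥ ≈ (-1.29289, -0.87868); max(|x|,|y|,|x±y|/√2) = 1.53553 > 1 ⇒ ∉ W
candidate 5: n = (-1, 1, -2, 1) → π⊥ ≈ (-1.00000, +3.41421); max(|x|,|y|,|x±y|/√2) = 3.41421 > 1 ⇒ ∉ W
candidate 6: n = (0, 1, 1, 0) → π⊥ ≈ (-0.70711, -0.29289); max(|x|,|y|,|x±y|/√2) = 0.70711 ≤ 1 ⇒ ∈ W
candidate 7: n = (0, 1, -1, -1) → π⊥ ≈ (-1.41421, +1.00000); max(|x|,|y|,|x±y|/√2) = 1.70711 > 1 ⇒ ∉ W
candidate 8: n = (-1, 1, 0, -1) → π⊥ ≈ (-2.41421, +0.00000); max(|x|,|y|,|x±y|/√2) = 2.41421 > 1 ⇒ ∉ W

6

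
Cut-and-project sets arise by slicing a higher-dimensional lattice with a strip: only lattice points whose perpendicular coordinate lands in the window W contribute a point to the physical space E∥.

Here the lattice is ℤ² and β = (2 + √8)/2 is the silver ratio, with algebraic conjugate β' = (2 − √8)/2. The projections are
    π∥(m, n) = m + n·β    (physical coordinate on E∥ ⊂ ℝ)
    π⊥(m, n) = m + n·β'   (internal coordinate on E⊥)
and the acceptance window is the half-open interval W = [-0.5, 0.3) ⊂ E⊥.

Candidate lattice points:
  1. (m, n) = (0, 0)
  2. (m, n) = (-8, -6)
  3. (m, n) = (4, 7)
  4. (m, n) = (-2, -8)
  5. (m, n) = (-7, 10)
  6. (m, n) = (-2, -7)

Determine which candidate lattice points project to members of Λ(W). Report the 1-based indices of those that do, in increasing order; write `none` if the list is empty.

1

β' = (2−√8)/2 ≈ -0.414214.
[1] lift (0,0): star map gives 0.000000; window check -0.5 ≤ 0.000000 < 0.3 is true → IN Λ
[2] lift (-8,-6): star map gives -5.514719; window check -0.5 ≤ -5.514719 < 0.3 is false → out
[3] lift (4,7): star map gives 1.100505; window check -0.5 ≤ 1.100505 < 0.3 is false → out
[4] lift (-2,-8): star map gives 1.313708; window check -0.5 ≤ 1.313708 < 0.3 is false → out
[5] lift (-7,10): star map gives -11.142136; window check -0.5 ≤ -11.142136 < 0.3 is false → out
[6] lift (-2,-7): star map gives 0.899495; window check -0.5 ≤ 0.899495 < 0.3 is false → out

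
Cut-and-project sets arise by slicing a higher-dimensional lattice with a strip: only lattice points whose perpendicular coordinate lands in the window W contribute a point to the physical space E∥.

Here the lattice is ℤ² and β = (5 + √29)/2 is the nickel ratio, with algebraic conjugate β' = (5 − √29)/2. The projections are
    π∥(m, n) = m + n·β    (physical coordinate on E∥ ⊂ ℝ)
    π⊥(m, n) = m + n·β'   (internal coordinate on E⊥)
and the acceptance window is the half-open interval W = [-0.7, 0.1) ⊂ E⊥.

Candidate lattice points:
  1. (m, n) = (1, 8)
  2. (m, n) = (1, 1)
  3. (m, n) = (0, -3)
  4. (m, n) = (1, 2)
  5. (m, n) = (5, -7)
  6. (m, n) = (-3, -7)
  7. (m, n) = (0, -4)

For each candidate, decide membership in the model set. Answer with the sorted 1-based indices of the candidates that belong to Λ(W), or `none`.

1

Numerically β ≈ 5.192582 and β' = −1/β ≈ -0.192582.
#1 (1,8): internal coord 1 + (8)·β' = -0.540659; -0.540659 ∈ [-0.7, 0.1) → IN Λ
#2 (1,1): internal coord 1 + (1)·β' = +0.807418; +0.807418 ∉ [-0.7, 0.1) → out
#3 (0,-3): internal coord 0 + (-3)·β' = +0.577747; +0.577747 ∉ [-0.7, 0.1) → out
#4 (1,2): internal coord 1 + (2)·β' = +0.614835; +0.614835 ∉ [-0.7, 0.1) → out
#5 (5,-7): internal coord 5 + (-7)·β' = +6.348077; +6.348077 ∉ [-0.7, 0.1) → out
#6 (-3,-7): internal coord -3 + (-7)·β' = -1.651923; -1.651923 ∉ [-0.7, 0.1) → out
#7 (0,-4): internal coord 0 + (-4)·β' = +0.770330; +0.770330 ∉ [-0.7, 0.1) → out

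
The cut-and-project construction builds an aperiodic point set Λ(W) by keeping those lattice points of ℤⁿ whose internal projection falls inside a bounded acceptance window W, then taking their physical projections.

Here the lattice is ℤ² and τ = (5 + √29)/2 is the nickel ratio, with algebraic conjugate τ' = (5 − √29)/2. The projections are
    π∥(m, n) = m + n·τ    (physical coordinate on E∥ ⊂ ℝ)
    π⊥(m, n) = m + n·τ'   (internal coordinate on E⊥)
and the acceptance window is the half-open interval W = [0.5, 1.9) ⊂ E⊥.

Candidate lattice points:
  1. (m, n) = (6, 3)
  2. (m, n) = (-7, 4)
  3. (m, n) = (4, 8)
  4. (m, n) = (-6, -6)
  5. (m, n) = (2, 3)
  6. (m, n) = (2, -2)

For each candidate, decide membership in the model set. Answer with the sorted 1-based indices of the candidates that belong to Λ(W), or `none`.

5

Numerically τ ≈ 5.19258 and τ' = −1/τ ≈ -0.19258.
candidate 1: (m,n)=(6,3) → π∥ = 6+3·τ ≈ 21.57775, π⊥ = 6+3·τ' ≈ 5.42225 ∉ [0.5, 1.9) ⇒ out
candidate 2: (m,n)=(-7,4) → π∥ = -7+4·τ ≈ 13.77033, π⊥ = -7+4·τ' ≈ -7.77033 ∉ [0.5, 1.9) ⇒ out
candidate 3: (m,n)=(4,8) → π∥ = 4+8·τ ≈ 45.54066, π⊥ = 4+8·τ' ≈ 2.45934 ∉ [0.5, 1.9) ⇒ out
candidate 4: (m,n)=(-6,-6) → π∥ = -6-6·τ ≈ -37.15549, π⊥ = -6-6·τ' ≈ -4.84451 ∉ [0.5, 1.9) ⇒ out
candidate 5: (m,n)=(2,3) → π∥ = 2+3·τ ≈ 17.57775, π⊥ = 2+3·τ' ≈ 1.42225 ∈ [0.5, 1.9) ⇒ IN Λ
candidate 6: (m,n)=(2,-2) → π∥ = 2-2·τ ≈ -8.38516, π⊥ = 2-2·τ' ≈ 2.38516 ∉ [0.5, 1.9) ⇒ out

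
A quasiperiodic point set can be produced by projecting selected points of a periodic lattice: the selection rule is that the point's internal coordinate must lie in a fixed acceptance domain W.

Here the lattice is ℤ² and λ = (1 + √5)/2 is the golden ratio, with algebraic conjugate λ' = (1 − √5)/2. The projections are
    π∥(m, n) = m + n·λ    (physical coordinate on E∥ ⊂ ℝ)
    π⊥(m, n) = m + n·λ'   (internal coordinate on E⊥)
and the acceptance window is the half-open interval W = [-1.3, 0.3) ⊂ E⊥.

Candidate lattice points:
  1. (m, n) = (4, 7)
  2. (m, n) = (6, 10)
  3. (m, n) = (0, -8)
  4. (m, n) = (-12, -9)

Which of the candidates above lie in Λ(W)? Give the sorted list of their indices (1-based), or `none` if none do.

1, 2

λ' = (1−√5)/2 ≈ -0.61803.
[1] lift (4,7): star map gives -0.32624; window check -1.3 ≤ -0.32624 < 0.3 is true → IN Λ
[2] lift (6,10): star map gives -0.18034; window check -1.3 ≤ -0.18034 < 0.3 is true → IN Λ
[3] lift (0,-8): star map gives 4.94427; window check -1.3 ≤ 4.94427 < 0.3 is false → out
[4] lift (-12,-9): star map gives -6.43769; window check -1.3 ≤ -6.43769 < 0.3 is false → out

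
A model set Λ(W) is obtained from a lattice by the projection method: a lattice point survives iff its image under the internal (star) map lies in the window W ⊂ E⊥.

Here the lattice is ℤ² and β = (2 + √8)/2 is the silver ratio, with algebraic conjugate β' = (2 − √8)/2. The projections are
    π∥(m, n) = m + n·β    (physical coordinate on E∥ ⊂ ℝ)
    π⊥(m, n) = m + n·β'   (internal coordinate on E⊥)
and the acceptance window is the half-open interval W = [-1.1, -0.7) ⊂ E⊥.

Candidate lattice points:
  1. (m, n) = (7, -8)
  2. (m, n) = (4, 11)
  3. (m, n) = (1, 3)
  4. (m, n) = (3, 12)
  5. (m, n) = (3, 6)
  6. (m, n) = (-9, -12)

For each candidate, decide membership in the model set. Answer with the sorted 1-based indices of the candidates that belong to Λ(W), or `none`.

Numerically β ≈ 2.414214 and β' = −1/β ≈ -0.414214.
candidate 1: (m,n)=(7,-8) → π∥ = 7-8·β ≈ -12.313708, π⊥ = 7-8·β' ≈ 10.313708 ∉ [-1.1, -0.7) ⇒ out
candidate 2: (m,n)=(4,11) → π∥ = 4+11·β ≈ 30.556349, π⊥ = 4+11·β' ≈ -0.556349 ∉ [-1.1, -0.7) ⇒ out
candidate 3: (m,n)=(1,3) → π∥ = 1+3·β ≈ 8.242641, π⊥ = 1+3·β' ≈ -0.242641 ∉ [-1.1, -0.7) ⇒ out
candidate 4: (m,n)=(3,12) → π∥ = 3+12·β ≈ 31.970563, π⊥ = 3+12·β' ≈ -1.970563 ∉ [-1.1, -0.7) ⇒ out
candidate 5: (m,n)=(3,6) → π∥ = 3+6·β ≈ 17.485281, π⊥ = 3+6·β' ≈ 0.514719 ∉ [-1.1, -0.7) ⇒ out
candidate 6: (m,n)=(-9,-12) → π∥ = -9-12·β ≈ -37.970563, π⊥ = -9-12·β' ≈ -4.029437 ∉ [-1.1, -0.7) ⇒ out

none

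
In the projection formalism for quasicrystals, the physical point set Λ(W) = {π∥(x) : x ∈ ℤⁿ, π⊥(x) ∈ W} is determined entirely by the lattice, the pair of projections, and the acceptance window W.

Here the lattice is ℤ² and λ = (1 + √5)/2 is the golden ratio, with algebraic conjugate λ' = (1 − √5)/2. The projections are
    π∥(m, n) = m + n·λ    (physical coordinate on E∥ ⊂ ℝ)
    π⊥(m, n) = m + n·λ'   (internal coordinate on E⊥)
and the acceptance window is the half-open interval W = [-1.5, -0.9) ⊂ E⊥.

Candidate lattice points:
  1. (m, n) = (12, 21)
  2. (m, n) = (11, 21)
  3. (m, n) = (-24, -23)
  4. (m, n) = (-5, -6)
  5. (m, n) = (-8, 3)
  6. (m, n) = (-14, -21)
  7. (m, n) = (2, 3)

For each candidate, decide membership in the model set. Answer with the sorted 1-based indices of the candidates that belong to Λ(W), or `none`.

Numerically λ ≈ 1.61803 and λ' = −1/λ ≈ -0.61803.
candidate 1: (m,n)=(12,21) → π∥ = 12+21·λ ≈ 45.97871, π⊥ = 12+21·λ' ≈ -0.97871 ∈ [-1.5, -0.9) ⇒ IN Λ
candidate 2: (m,n)=(11,21) → π∥ = 11+21·λ ≈ 44.97871, π⊥ = 11+21·λ' ≈ -1.97871 ∉ [-1.5, -0.9) ⇒ out
candidate 3: (m,n)=(-24,-23) → π∥ = -24-23·λ ≈ -61.21478, π⊥ = -24-23·λ' ≈ -9.78522 ∉ [-1.5, -0.9) ⇒ out
candidate 4: (m,n)=(-5,-6) → π∥ = -5-6·λ ≈ -14.70820, π⊥ = -5-6·λ' ≈ -1.29180 ∈ [-1.5, -0.9) ⇒ IN Λ
candidate 5: (m,n)=(-8,3) → π∥ = -8+3·λ ≈ -3.14590, π⊥ = -8+3·λ' ≈ -9.85410 ∉ [-1.5, -0.9) ⇒ out
candidate 6: (m,n)=(-14,-21) → π∥ = -14-21·λ ≈ -47.97871, π⊥ = -14-21·λ' ≈ -1.02129 ∈ [-1.5, -0.9) ⇒ IN Λ
candidate 7: (m,n)=(2,3) → π∥ = 2+3·λ ≈ 6.85410, π⊥ = 2+3·λ' ≈ 0.14590 ∉ [-1.5, -0.9) ⇒ out

1, 4, 6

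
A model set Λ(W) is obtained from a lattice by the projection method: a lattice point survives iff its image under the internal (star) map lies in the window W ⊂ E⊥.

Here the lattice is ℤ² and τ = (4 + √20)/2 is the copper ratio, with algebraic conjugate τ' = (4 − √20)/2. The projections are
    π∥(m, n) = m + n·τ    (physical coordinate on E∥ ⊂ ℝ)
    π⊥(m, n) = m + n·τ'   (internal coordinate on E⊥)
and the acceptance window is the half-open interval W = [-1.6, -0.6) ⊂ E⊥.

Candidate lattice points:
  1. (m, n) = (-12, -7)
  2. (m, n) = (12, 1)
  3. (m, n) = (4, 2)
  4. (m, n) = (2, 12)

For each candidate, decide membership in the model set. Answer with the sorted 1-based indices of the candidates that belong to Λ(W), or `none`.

4

τ' = (4−√20)/2 ≈ -0.236068.
candidate 1: (m,n)=(-12,-7) → π∥ = -12-7·τ ≈ -41.652476, π⊥ = -12-7·τ' ≈ -10.347524 ∉ [-1.6, -0.6) ⇒ out
candidate 2: (m,n)=(12,1) → π∥ = 12+1·τ ≈ 16.236068, π⊥ = 12+1·τ' ≈ 11.763932 ∉ [-1.6, -0.6) ⇒ out
candidate 3: (m,n)=(4,2) → π∥ = 4+2·τ ≈ 12.472136, π⊥ = 4+2·τ' ≈ 3.527864 ∉ [-1.6, -0.6) ⇒ out
candidate 4: (m,n)=(2,12) → π∥ = 2+12·τ ≈ 52.832816, π⊥ = 2+12·τ' ≈ -0.832816 ∈ [-1.6, -0.6) ⇒ IN Λ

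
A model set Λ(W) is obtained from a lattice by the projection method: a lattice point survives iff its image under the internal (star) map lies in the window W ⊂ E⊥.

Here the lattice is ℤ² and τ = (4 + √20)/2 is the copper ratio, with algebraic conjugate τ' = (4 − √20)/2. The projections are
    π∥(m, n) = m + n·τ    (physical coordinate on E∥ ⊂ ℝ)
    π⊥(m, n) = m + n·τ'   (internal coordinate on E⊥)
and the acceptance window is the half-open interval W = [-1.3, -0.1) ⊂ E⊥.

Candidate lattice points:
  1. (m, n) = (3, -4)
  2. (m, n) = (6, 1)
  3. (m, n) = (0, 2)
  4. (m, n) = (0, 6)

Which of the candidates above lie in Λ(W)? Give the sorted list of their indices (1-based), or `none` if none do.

3

Compute τ' = (4−√20)/2 = -0.2361, so π⊥(m,n) = m -0.2361·n.
[1] lift (3,-4): star map gives 3.9443; window check -1.3 ≤ 3.9443 < -0.1 is false → out
[2] lift (6,1): star map gives 5.7639; window check -1.3 ≤ 5.7639 < -0.1 is false → out
[3] lift (0,2): star map gives -0.4721; window check -1.3 ≤ -0.4721 < -0.1 is true → IN Λ
[4] lift (0,6): star map gives -1.4164; window check -1.3 ≤ -1.4164 < -0.1 is false → out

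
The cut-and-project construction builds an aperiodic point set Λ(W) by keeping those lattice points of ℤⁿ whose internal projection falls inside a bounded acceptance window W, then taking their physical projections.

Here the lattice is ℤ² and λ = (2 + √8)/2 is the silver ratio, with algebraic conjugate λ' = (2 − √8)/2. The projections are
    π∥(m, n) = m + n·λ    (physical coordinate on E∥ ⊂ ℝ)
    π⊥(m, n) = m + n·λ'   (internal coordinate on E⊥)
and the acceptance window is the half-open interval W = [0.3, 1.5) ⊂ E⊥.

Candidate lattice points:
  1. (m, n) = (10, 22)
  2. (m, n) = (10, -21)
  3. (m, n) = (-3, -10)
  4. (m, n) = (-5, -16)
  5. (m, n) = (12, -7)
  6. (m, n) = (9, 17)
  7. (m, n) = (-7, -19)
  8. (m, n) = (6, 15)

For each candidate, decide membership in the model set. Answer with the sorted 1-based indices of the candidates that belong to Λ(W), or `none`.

λ' = (2−√8)/2 ≈ -0.41421.
[1] lift (10,22): star map gives 0.88730; window check 0.3 ≤ 0.88730 < 1.5 is true → IN Λ
[2] lift (10,-21): star map gives 18.69848; window check 0.3 ≤ 18.69848 < 1.5 is false → out
[3] lift (-3,-10): star map gives 1.14214; window check 0.3 ≤ 1.14214 < 1.5 is true → IN Λ
[4] lift (-5,-16): star map gives 1.62742; window check 0.3 ≤ 1.62742 < 1.5 is false → out
[5] lift (12,-7): star map gives 14.89949; window check 0.3 ≤ 14.89949 < 1.5 is false → out
[6] lift (9,17): star map gives 1.95837; window check 0.3 ≤ 1.95837 < 1.5 is false → out
[7] lift (-7,-19): star map gives 0.87006; window check 0.3 ≤ 0.87006 < 1.5 is true → IN Λ
[8] lift (6,15): star map gives -0.21320; window check 0.3 ≤ -0.21320 < 1.5 is false → out

1, 3, 7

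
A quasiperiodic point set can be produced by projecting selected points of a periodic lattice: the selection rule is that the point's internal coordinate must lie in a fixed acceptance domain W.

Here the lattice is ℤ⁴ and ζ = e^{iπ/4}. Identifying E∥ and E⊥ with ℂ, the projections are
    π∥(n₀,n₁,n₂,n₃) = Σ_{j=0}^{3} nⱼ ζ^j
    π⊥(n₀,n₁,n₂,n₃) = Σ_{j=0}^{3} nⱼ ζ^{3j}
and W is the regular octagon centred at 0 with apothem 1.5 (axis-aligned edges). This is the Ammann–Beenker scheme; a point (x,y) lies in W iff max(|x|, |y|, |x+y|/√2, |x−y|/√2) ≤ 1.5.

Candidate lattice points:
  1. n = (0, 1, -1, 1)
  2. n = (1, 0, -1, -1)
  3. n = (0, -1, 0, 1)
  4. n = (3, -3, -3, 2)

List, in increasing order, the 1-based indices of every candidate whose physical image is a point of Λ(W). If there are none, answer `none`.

2, 3

π⊥(n) = n₀ + n₁ζ³ + n₂ζ⁶ + n₃ζ⁹ where ζ = e^{iπ/4}.
#1 (0, 1, -1, 1): internal (0.0000, 2.4142); octagon support 2.4142 vs apothem 1.5 → ∉ W
#2 (1, 0, -1, -1): internal (0.2929, 0.2929); octagon support 0.4142 vs apothem 1.5 → ∈ W
#3 (0, -1, 0, 1): internal (1.4142, 0.0000); octagon support 1.4142 vs apothem 1.5 → ∈ W
#4 (3, -3, -3, 2): internal (6.5355, 2.2929); octagon support 6.5355 vs apothem 1.5 → ∉ W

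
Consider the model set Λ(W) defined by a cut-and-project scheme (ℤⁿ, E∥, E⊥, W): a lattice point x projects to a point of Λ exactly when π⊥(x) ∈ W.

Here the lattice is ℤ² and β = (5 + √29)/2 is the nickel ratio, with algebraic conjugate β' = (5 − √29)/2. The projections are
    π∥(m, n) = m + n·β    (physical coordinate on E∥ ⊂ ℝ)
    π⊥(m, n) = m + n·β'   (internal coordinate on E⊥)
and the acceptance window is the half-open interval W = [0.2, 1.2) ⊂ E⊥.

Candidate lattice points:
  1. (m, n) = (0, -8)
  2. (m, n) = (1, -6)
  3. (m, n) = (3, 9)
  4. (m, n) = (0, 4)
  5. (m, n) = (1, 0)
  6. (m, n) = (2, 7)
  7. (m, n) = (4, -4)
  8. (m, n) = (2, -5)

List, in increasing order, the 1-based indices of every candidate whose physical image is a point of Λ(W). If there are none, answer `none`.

Numerically β ≈ 5.192582 and β' = −1/β ≈ -0.192582.
#1 (0,-8): internal coord 0 + (-8)·β' = +1.540659; +1.540659 ∉ [0.2, 1.2) → out
#2 (1,-6): internal coord 1 + (-6)·β' = +2.155494; +2.155494 ∉ [0.2, 1.2) → out
#3 (3,9): internal coord 3 + (9)·β' = +1.266758; +1.266758 ∉ [0.2, 1.2) → out
#4 (0,4): internal coord 0 + (4)·β' = -0.770330; -0.770330 ∉ [0.2, 1.2) → out
#5 (1,0): internal coord 1 + (0)·β' = +1.000000; +1.000000 ∈ [0.2, 1.2) → IN Λ
#6 (2,7): internal coord 2 + (7)·β' = +0.651923; +0.651923 ∈ [0.2, 1.2) → IN Λ
#7 (4,-4): internal coord 4 + (-4)·β' = +4.770330; +4.770330 ∉ [0.2, 1.2) → out
#8 (2,-5): internal coord 2 + (-5)·β' = +2.962912; +2.962912 ∉ [0.2, 1.2) → out

5, 6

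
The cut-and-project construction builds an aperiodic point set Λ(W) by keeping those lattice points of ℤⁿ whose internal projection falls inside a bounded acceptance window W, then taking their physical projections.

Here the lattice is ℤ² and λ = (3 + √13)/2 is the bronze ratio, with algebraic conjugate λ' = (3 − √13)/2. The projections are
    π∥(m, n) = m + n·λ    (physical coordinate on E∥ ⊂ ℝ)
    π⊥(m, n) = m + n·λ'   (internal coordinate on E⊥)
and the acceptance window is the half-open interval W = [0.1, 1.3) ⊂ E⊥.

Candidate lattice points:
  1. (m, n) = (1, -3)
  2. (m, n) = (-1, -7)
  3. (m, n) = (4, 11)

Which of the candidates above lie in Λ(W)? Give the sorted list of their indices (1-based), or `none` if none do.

2, 3

λ' = (3−√13)/2 ≈ -0.3028.
#1 (1,-3): internal coord 1 + (-3)·λ' = +1.9083; +1.9083 ∉ [0.1, 1.3) → out
#2 (-1,-7): internal coord -1 + (-7)·λ' = +1.1194; +1.1194 ∈ [0.1, 1.3) → IN Λ
#3 (4,11): internal coord 4 + (11)·λ' = +0.6695; +0.6695 ∈ [0.1, 1.3) → IN Λ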